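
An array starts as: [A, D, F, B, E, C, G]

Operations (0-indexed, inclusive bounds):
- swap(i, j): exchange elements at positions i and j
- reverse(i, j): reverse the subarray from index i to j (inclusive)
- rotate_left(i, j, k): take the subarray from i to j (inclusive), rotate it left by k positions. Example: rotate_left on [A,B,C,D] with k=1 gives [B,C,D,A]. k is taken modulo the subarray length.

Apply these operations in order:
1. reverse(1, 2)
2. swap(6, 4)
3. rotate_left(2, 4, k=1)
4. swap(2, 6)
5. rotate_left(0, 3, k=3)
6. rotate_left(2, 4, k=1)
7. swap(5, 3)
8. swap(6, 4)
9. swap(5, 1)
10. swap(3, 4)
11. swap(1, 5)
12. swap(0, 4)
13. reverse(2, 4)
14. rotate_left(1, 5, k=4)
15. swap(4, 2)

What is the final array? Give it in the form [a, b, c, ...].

Answer: [C, D, B, G, A, E, F]

Derivation:
After 1 (reverse(1, 2)): [A, F, D, B, E, C, G]
After 2 (swap(6, 4)): [A, F, D, B, G, C, E]
After 3 (rotate_left(2, 4, k=1)): [A, F, B, G, D, C, E]
After 4 (swap(2, 6)): [A, F, E, G, D, C, B]
After 5 (rotate_left(0, 3, k=3)): [G, A, F, E, D, C, B]
After 6 (rotate_left(2, 4, k=1)): [G, A, E, D, F, C, B]
After 7 (swap(5, 3)): [G, A, E, C, F, D, B]
After 8 (swap(6, 4)): [G, A, E, C, B, D, F]
After 9 (swap(5, 1)): [G, D, E, C, B, A, F]
After 10 (swap(3, 4)): [G, D, E, B, C, A, F]
After 11 (swap(1, 5)): [G, A, E, B, C, D, F]
After 12 (swap(0, 4)): [C, A, E, B, G, D, F]
After 13 (reverse(2, 4)): [C, A, G, B, E, D, F]
After 14 (rotate_left(1, 5, k=4)): [C, D, A, G, B, E, F]
After 15 (swap(4, 2)): [C, D, B, G, A, E, F]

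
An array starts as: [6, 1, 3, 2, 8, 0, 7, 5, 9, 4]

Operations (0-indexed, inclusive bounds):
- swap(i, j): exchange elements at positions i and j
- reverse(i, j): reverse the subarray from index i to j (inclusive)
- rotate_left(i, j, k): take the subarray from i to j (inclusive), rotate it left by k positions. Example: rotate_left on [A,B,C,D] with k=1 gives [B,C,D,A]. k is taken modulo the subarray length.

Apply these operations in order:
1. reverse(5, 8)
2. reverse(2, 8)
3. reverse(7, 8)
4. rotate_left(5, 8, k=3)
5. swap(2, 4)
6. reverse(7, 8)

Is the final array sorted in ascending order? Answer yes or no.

After 1 (reverse(5, 8)): [6, 1, 3, 2, 8, 9, 5, 7, 0, 4]
After 2 (reverse(2, 8)): [6, 1, 0, 7, 5, 9, 8, 2, 3, 4]
After 3 (reverse(7, 8)): [6, 1, 0, 7, 5, 9, 8, 3, 2, 4]
After 4 (rotate_left(5, 8, k=3)): [6, 1, 0, 7, 5, 2, 9, 8, 3, 4]
After 5 (swap(2, 4)): [6, 1, 5, 7, 0, 2, 9, 8, 3, 4]
After 6 (reverse(7, 8)): [6, 1, 5, 7, 0, 2, 9, 3, 8, 4]

Answer: no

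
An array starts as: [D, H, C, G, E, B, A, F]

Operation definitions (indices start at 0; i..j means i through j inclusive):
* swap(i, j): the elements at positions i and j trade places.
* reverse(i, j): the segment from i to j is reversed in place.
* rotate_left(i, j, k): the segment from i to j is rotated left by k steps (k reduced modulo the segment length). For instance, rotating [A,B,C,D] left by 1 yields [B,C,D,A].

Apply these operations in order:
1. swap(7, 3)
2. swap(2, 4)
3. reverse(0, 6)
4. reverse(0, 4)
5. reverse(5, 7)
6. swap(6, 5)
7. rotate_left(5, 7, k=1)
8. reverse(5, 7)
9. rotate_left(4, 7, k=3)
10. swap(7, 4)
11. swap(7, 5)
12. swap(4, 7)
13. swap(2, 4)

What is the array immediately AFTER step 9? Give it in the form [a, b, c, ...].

After 1 (swap(7, 3)): [D, H, C, F, E, B, A, G]
After 2 (swap(2, 4)): [D, H, E, F, C, B, A, G]
After 3 (reverse(0, 6)): [A, B, C, F, E, H, D, G]
After 4 (reverse(0, 4)): [E, F, C, B, A, H, D, G]
After 5 (reverse(5, 7)): [E, F, C, B, A, G, D, H]
After 6 (swap(6, 5)): [E, F, C, B, A, D, G, H]
After 7 (rotate_left(5, 7, k=1)): [E, F, C, B, A, G, H, D]
After 8 (reverse(5, 7)): [E, F, C, B, A, D, H, G]
After 9 (rotate_left(4, 7, k=3)): [E, F, C, B, G, A, D, H]

Answer: [E, F, C, B, G, A, D, H]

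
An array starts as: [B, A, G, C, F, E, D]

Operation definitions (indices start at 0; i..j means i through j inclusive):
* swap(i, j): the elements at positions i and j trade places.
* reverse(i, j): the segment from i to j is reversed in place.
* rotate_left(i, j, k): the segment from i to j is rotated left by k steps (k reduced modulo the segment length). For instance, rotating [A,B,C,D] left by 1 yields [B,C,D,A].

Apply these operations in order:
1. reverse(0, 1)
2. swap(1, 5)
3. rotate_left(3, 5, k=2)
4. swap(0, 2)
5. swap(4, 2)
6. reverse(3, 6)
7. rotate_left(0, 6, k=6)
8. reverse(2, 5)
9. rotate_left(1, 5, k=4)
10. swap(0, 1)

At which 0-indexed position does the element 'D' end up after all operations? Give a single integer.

Answer: 4

Derivation:
After 1 (reverse(0, 1)): [A, B, G, C, F, E, D]
After 2 (swap(1, 5)): [A, E, G, C, F, B, D]
After 3 (rotate_left(3, 5, k=2)): [A, E, G, B, C, F, D]
After 4 (swap(0, 2)): [G, E, A, B, C, F, D]
After 5 (swap(4, 2)): [G, E, C, B, A, F, D]
After 6 (reverse(3, 6)): [G, E, C, D, F, A, B]
After 7 (rotate_left(0, 6, k=6)): [B, G, E, C, D, F, A]
After 8 (reverse(2, 5)): [B, G, F, D, C, E, A]
After 9 (rotate_left(1, 5, k=4)): [B, E, G, F, D, C, A]
After 10 (swap(0, 1)): [E, B, G, F, D, C, A]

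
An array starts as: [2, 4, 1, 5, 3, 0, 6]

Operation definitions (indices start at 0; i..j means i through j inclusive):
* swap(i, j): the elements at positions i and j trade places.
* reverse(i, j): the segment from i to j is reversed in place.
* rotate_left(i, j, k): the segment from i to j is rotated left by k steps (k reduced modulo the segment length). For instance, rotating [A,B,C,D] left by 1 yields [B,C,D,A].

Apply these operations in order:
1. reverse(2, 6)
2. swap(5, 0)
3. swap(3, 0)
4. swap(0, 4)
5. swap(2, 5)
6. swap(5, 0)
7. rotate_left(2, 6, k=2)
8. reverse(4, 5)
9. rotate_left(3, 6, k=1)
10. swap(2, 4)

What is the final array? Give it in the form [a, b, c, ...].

Answer: [6, 4, 1, 2, 0, 5, 3]

Derivation:
After 1 (reverse(2, 6)): [2, 4, 6, 0, 3, 5, 1]
After 2 (swap(5, 0)): [5, 4, 6, 0, 3, 2, 1]
After 3 (swap(3, 0)): [0, 4, 6, 5, 3, 2, 1]
After 4 (swap(0, 4)): [3, 4, 6, 5, 0, 2, 1]
After 5 (swap(2, 5)): [3, 4, 2, 5, 0, 6, 1]
After 6 (swap(5, 0)): [6, 4, 2, 5, 0, 3, 1]
After 7 (rotate_left(2, 6, k=2)): [6, 4, 0, 3, 1, 2, 5]
After 8 (reverse(4, 5)): [6, 4, 0, 3, 2, 1, 5]
After 9 (rotate_left(3, 6, k=1)): [6, 4, 0, 2, 1, 5, 3]
After 10 (swap(2, 4)): [6, 4, 1, 2, 0, 5, 3]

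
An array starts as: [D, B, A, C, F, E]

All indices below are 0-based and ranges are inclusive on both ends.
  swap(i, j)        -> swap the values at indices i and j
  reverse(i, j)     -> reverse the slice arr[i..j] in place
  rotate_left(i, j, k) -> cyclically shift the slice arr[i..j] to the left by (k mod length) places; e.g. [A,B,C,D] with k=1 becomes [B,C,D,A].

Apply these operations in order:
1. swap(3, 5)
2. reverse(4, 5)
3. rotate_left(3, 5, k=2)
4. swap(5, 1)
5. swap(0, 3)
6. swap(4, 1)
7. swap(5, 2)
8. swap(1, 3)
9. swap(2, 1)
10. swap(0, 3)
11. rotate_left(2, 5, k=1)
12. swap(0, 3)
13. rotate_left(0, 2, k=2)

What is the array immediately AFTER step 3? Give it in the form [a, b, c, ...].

After 1 (swap(3, 5)): [D, B, A, E, F, C]
After 2 (reverse(4, 5)): [D, B, A, E, C, F]
After 3 (rotate_left(3, 5, k=2)): [D, B, A, F, E, C]

Answer: [D, B, A, F, E, C]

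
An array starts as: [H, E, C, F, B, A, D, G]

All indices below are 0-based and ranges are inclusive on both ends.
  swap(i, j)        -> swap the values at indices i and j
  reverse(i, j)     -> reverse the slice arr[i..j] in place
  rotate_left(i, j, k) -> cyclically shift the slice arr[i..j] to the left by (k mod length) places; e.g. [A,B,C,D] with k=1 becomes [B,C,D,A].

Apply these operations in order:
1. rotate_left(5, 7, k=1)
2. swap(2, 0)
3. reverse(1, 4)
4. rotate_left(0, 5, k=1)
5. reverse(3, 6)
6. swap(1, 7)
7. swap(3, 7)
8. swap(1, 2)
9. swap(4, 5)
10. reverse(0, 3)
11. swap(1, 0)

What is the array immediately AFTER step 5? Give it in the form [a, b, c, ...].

Answer: [B, F, H, G, C, D, E, A]

Derivation:
After 1 (rotate_left(5, 7, k=1)): [H, E, C, F, B, D, G, A]
After 2 (swap(2, 0)): [C, E, H, F, B, D, G, A]
After 3 (reverse(1, 4)): [C, B, F, H, E, D, G, A]
After 4 (rotate_left(0, 5, k=1)): [B, F, H, E, D, C, G, A]
After 5 (reverse(3, 6)): [B, F, H, G, C, D, E, A]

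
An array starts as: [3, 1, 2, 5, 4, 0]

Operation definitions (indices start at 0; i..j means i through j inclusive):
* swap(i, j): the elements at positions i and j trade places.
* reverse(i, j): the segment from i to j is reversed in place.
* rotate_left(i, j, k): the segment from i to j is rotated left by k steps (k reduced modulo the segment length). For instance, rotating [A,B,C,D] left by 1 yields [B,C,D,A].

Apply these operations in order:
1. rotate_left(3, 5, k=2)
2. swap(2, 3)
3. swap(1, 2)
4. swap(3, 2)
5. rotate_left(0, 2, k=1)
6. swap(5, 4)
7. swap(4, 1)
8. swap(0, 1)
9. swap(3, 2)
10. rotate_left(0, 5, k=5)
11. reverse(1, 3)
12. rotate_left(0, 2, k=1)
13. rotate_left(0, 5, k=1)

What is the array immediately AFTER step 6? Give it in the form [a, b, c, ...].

Answer: [0, 2, 3, 1, 4, 5]

Derivation:
After 1 (rotate_left(3, 5, k=2)): [3, 1, 2, 0, 5, 4]
After 2 (swap(2, 3)): [3, 1, 0, 2, 5, 4]
After 3 (swap(1, 2)): [3, 0, 1, 2, 5, 4]
After 4 (swap(3, 2)): [3, 0, 2, 1, 5, 4]
After 5 (rotate_left(0, 2, k=1)): [0, 2, 3, 1, 5, 4]
After 6 (swap(5, 4)): [0, 2, 3, 1, 4, 5]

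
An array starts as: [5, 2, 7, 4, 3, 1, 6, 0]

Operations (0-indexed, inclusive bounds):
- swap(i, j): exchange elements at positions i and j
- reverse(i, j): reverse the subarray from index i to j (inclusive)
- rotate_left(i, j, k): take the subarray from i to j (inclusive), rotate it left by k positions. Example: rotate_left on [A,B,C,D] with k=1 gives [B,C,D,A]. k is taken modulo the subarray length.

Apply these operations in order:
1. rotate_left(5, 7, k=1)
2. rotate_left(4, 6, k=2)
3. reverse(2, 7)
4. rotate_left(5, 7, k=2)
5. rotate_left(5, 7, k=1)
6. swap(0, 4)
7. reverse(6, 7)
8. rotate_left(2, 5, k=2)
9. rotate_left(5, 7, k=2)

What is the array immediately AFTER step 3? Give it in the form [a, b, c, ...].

After 1 (rotate_left(5, 7, k=1)): [5, 2, 7, 4, 3, 6, 0, 1]
After 2 (rotate_left(4, 6, k=2)): [5, 2, 7, 4, 0, 3, 6, 1]
After 3 (reverse(2, 7)): [5, 2, 1, 6, 3, 0, 4, 7]

Answer: [5, 2, 1, 6, 3, 0, 4, 7]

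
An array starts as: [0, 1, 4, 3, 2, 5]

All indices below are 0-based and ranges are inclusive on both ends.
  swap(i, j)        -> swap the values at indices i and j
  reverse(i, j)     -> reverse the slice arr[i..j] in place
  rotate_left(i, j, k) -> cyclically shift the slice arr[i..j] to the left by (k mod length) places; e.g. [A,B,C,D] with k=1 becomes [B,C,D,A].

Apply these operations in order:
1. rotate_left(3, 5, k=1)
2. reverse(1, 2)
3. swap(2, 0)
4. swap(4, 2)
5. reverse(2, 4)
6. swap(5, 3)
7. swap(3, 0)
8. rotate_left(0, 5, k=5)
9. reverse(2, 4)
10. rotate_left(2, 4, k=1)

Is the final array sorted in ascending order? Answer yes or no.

Answer: no

Derivation:
After 1 (rotate_left(3, 5, k=1)): [0, 1, 4, 2, 5, 3]
After 2 (reverse(1, 2)): [0, 4, 1, 2, 5, 3]
After 3 (swap(2, 0)): [1, 4, 0, 2, 5, 3]
After 4 (swap(4, 2)): [1, 4, 5, 2, 0, 3]
After 5 (reverse(2, 4)): [1, 4, 0, 2, 5, 3]
After 6 (swap(5, 3)): [1, 4, 0, 3, 5, 2]
After 7 (swap(3, 0)): [3, 4, 0, 1, 5, 2]
After 8 (rotate_left(0, 5, k=5)): [2, 3, 4, 0, 1, 5]
After 9 (reverse(2, 4)): [2, 3, 1, 0, 4, 5]
After 10 (rotate_left(2, 4, k=1)): [2, 3, 0, 4, 1, 5]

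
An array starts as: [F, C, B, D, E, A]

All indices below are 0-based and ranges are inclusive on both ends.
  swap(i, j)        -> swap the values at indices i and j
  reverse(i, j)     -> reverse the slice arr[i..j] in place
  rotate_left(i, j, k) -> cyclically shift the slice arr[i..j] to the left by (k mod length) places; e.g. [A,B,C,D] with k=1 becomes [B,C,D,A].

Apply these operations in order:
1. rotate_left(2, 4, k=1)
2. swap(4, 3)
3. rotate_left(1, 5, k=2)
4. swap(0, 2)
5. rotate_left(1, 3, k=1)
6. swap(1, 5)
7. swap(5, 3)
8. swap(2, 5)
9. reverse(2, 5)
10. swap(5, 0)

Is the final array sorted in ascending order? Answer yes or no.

Answer: no

Derivation:
After 1 (rotate_left(2, 4, k=1)): [F, C, D, E, B, A]
After 2 (swap(4, 3)): [F, C, D, B, E, A]
After 3 (rotate_left(1, 5, k=2)): [F, B, E, A, C, D]
After 4 (swap(0, 2)): [E, B, F, A, C, D]
After 5 (rotate_left(1, 3, k=1)): [E, F, A, B, C, D]
After 6 (swap(1, 5)): [E, D, A, B, C, F]
After 7 (swap(5, 3)): [E, D, A, F, C, B]
After 8 (swap(2, 5)): [E, D, B, F, C, A]
After 9 (reverse(2, 5)): [E, D, A, C, F, B]
After 10 (swap(5, 0)): [B, D, A, C, F, E]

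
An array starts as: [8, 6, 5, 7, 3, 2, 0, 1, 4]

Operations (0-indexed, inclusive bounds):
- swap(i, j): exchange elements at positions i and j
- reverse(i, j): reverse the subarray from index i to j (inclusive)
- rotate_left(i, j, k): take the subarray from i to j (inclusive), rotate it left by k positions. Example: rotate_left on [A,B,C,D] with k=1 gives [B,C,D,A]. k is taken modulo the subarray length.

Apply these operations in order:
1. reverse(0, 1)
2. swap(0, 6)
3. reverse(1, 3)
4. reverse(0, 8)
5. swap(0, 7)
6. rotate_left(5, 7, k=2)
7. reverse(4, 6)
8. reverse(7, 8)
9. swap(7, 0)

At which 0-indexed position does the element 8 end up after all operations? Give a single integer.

Answer: 4

Derivation:
After 1 (reverse(0, 1)): [6, 8, 5, 7, 3, 2, 0, 1, 4]
After 2 (swap(0, 6)): [0, 8, 5, 7, 3, 2, 6, 1, 4]
After 3 (reverse(1, 3)): [0, 7, 5, 8, 3, 2, 6, 1, 4]
After 4 (reverse(0, 8)): [4, 1, 6, 2, 3, 8, 5, 7, 0]
After 5 (swap(0, 7)): [7, 1, 6, 2, 3, 8, 5, 4, 0]
After 6 (rotate_left(5, 7, k=2)): [7, 1, 6, 2, 3, 4, 8, 5, 0]
After 7 (reverse(4, 6)): [7, 1, 6, 2, 8, 4, 3, 5, 0]
After 8 (reverse(7, 8)): [7, 1, 6, 2, 8, 4, 3, 0, 5]
After 9 (swap(7, 0)): [0, 1, 6, 2, 8, 4, 3, 7, 5]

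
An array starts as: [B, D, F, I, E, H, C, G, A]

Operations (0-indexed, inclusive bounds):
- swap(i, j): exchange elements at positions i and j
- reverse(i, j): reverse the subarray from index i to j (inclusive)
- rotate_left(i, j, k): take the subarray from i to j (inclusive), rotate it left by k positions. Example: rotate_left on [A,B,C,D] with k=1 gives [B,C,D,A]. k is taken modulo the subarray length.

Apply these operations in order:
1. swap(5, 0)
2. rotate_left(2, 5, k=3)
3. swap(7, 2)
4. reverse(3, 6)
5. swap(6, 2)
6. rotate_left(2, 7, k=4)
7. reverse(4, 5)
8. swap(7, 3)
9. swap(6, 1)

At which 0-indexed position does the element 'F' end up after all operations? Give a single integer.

Answer: 5

Derivation:
After 1 (swap(5, 0)): [H, D, F, I, E, B, C, G, A]
After 2 (rotate_left(2, 5, k=3)): [H, D, B, F, I, E, C, G, A]
After 3 (swap(7, 2)): [H, D, G, F, I, E, C, B, A]
After 4 (reverse(3, 6)): [H, D, G, C, E, I, F, B, A]
After 5 (swap(6, 2)): [H, D, F, C, E, I, G, B, A]
After 6 (rotate_left(2, 7, k=4)): [H, D, G, B, F, C, E, I, A]
After 7 (reverse(4, 5)): [H, D, G, B, C, F, E, I, A]
After 8 (swap(7, 3)): [H, D, G, I, C, F, E, B, A]
After 9 (swap(6, 1)): [H, E, G, I, C, F, D, B, A]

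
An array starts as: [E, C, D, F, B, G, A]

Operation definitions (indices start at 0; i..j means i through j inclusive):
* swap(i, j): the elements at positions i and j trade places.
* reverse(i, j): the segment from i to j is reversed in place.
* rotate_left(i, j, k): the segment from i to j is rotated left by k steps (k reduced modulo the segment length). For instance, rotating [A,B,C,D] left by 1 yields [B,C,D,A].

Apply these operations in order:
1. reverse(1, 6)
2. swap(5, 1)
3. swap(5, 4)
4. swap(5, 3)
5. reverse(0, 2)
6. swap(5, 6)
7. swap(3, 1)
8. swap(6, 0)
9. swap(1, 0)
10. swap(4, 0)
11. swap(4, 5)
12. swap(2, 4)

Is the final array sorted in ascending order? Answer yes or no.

Answer: yes

Derivation:
After 1 (reverse(1, 6)): [E, A, G, B, F, D, C]
After 2 (swap(5, 1)): [E, D, G, B, F, A, C]
After 3 (swap(5, 4)): [E, D, G, B, A, F, C]
After 4 (swap(5, 3)): [E, D, G, F, A, B, C]
After 5 (reverse(0, 2)): [G, D, E, F, A, B, C]
After 6 (swap(5, 6)): [G, D, E, F, A, C, B]
After 7 (swap(3, 1)): [G, F, E, D, A, C, B]
After 8 (swap(6, 0)): [B, F, E, D, A, C, G]
After 9 (swap(1, 0)): [F, B, E, D, A, C, G]
After 10 (swap(4, 0)): [A, B, E, D, F, C, G]
After 11 (swap(4, 5)): [A, B, E, D, C, F, G]
After 12 (swap(2, 4)): [A, B, C, D, E, F, G]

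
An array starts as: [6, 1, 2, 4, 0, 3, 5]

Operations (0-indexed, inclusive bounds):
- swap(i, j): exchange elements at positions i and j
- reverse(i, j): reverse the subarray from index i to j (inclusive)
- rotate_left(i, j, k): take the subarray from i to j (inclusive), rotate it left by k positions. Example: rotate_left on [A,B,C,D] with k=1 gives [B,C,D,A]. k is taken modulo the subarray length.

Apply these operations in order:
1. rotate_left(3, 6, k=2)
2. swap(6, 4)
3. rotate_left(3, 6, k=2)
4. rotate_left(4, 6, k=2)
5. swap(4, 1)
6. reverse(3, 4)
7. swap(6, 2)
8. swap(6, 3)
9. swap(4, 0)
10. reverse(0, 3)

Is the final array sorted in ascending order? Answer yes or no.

Answer: no

Derivation:
After 1 (rotate_left(3, 6, k=2)): [6, 1, 2, 3, 5, 4, 0]
After 2 (swap(6, 4)): [6, 1, 2, 3, 0, 4, 5]
After 3 (rotate_left(3, 6, k=2)): [6, 1, 2, 4, 5, 3, 0]
After 4 (rotate_left(4, 6, k=2)): [6, 1, 2, 4, 0, 5, 3]
After 5 (swap(4, 1)): [6, 0, 2, 4, 1, 5, 3]
After 6 (reverse(3, 4)): [6, 0, 2, 1, 4, 5, 3]
After 7 (swap(6, 2)): [6, 0, 3, 1, 4, 5, 2]
After 8 (swap(6, 3)): [6, 0, 3, 2, 4, 5, 1]
After 9 (swap(4, 0)): [4, 0, 3, 2, 6, 5, 1]
After 10 (reverse(0, 3)): [2, 3, 0, 4, 6, 5, 1]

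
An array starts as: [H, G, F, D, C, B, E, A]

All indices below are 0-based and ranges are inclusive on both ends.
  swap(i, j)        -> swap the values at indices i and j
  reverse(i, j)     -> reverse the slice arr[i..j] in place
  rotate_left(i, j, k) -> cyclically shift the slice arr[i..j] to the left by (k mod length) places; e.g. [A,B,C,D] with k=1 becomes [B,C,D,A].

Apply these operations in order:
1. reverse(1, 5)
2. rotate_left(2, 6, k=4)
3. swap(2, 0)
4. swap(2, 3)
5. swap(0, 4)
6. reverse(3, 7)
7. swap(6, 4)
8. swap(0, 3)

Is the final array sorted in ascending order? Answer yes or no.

Answer: yes

Derivation:
After 1 (reverse(1, 5)): [H, B, C, D, F, G, E, A]
After 2 (rotate_left(2, 6, k=4)): [H, B, E, C, D, F, G, A]
After 3 (swap(2, 0)): [E, B, H, C, D, F, G, A]
After 4 (swap(2, 3)): [E, B, C, H, D, F, G, A]
After 5 (swap(0, 4)): [D, B, C, H, E, F, G, A]
After 6 (reverse(3, 7)): [D, B, C, A, G, F, E, H]
After 7 (swap(6, 4)): [D, B, C, A, E, F, G, H]
After 8 (swap(0, 3)): [A, B, C, D, E, F, G, H]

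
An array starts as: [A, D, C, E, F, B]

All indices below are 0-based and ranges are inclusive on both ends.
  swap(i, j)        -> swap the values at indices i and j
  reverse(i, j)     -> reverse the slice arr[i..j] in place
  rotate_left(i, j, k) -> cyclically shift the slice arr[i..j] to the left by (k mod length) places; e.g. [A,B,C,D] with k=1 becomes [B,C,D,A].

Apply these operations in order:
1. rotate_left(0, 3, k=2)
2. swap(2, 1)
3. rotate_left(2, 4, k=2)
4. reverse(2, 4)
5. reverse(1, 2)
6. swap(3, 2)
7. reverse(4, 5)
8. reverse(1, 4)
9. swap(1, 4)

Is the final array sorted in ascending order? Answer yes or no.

Answer: no

Derivation:
After 1 (rotate_left(0, 3, k=2)): [C, E, A, D, F, B]
After 2 (swap(2, 1)): [C, A, E, D, F, B]
After 3 (rotate_left(2, 4, k=2)): [C, A, F, E, D, B]
After 4 (reverse(2, 4)): [C, A, D, E, F, B]
After 5 (reverse(1, 2)): [C, D, A, E, F, B]
After 6 (swap(3, 2)): [C, D, E, A, F, B]
After 7 (reverse(4, 5)): [C, D, E, A, B, F]
After 8 (reverse(1, 4)): [C, B, A, E, D, F]
After 9 (swap(1, 4)): [C, D, A, E, B, F]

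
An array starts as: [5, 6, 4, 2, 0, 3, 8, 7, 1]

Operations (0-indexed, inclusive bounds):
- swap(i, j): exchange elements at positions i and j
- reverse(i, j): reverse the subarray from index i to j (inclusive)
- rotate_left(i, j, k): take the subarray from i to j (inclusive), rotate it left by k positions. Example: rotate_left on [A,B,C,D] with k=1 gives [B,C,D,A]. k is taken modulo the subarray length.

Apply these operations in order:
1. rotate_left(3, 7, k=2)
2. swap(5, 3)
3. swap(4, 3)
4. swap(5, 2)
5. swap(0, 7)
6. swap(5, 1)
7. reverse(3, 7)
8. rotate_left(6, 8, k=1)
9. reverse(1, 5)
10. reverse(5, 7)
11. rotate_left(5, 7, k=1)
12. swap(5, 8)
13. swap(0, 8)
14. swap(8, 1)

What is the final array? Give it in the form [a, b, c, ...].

Answer: [8, 0, 2, 5, 3, 7, 4, 1, 6]

Derivation:
After 1 (rotate_left(3, 7, k=2)): [5, 6, 4, 3, 8, 7, 2, 0, 1]
After 2 (swap(5, 3)): [5, 6, 4, 7, 8, 3, 2, 0, 1]
After 3 (swap(4, 3)): [5, 6, 4, 8, 7, 3, 2, 0, 1]
After 4 (swap(5, 2)): [5, 6, 3, 8, 7, 4, 2, 0, 1]
After 5 (swap(0, 7)): [0, 6, 3, 8, 7, 4, 2, 5, 1]
After 6 (swap(5, 1)): [0, 4, 3, 8, 7, 6, 2, 5, 1]
After 7 (reverse(3, 7)): [0, 4, 3, 5, 2, 6, 7, 8, 1]
After 8 (rotate_left(6, 8, k=1)): [0, 4, 3, 5, 2, 6, 8, 1, 7]
After 9 (reverse(1, 5)): [0, 6, 2, 5, 3, 4, 8, 1, 7]
After 10 (reverse(5, 7)): [0, 6, 2, 5, 3, 1, 8, 4, 7]
After 11 (rotate_left(5, 7, k=1)): [0, 6, 2, 5, 3, 8, 4, 1, 7]
After 12 (swap(5, 8)): [0, 6, 2, 5, 3, 7, 4, 1, 8]
After 13 (swap(0, 8)): [8, 6, 2, 5, 3, 7, 4, 1, 0]
After 14 (swap(8, 1)): [8, 0, 2, 5, 3, 7, 4, 1, 6]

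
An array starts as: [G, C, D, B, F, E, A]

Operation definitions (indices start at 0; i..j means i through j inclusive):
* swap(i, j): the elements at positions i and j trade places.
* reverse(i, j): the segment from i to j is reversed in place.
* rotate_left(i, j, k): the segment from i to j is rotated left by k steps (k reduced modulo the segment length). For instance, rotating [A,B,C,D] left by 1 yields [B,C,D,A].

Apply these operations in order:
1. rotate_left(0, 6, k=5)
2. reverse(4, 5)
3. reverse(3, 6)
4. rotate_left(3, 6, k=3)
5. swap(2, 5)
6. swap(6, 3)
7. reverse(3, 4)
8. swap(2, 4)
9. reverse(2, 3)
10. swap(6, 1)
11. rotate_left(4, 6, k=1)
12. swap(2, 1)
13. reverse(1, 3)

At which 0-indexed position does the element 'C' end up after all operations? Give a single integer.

After 1 (rotate_left(0, 6, k=5)): [E, A, G, C, D, B, F]
After 2 (reverse(4, 5)): [E, A, G, C, B, D, F]
After 3 (reverse(3, 6)): [E, A, G, F, D, B, C]
After 4 (rotate_left(3, 6, k=3)): [E, A, G, C, F, D, B]
After 5 (swap(2, 5)): [E, A, D, C, F, G, B]
After 6 (swap(6, 3)): [E, A, D, B, F, G, C]
After 7 (reverse(3, 4)): [E, A, D, F, B, G, C]
After 8 (swap(2, 4)): [E, A, B, F, D, G, C]
After 9 (reverse(2, 3)): [E, A, F, B, D, G, C]
After 10 (swap(6, 1)): [E, C, F, B, D, G, A]
After 11 (rotate_left(4, 6, k=1)): [E, C, F, B, G, A, D]
After 12 (swap(2, 1)): [E, F, C, B, G, A, D]
After 13 (reverse(1, 3)): [E, B, C, F, G, A, D]

Answer: 2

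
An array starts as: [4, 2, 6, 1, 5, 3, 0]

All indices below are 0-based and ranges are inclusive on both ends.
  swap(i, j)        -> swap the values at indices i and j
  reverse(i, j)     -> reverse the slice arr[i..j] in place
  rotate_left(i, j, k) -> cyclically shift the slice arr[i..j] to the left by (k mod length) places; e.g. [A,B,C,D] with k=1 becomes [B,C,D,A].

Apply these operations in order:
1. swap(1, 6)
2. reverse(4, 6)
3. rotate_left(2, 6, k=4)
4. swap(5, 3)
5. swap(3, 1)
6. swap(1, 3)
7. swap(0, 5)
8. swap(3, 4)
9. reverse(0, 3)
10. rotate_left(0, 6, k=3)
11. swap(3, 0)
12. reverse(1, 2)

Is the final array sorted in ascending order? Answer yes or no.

Answer: no

Derivation:
After 1 (swap(1, 6)): [4, 0, 6, 1, 5, 3, 2]
After 2 (reverse(4, 6)): [4, 0, 6, 1, 2, 3, 5]
After 3 (rotate_left(2, 6, k=4)): [4, 0, 5, 6, 1, 2, 3]
After 4 (swap(5, 3)): [4, 0, 5, 2, 1, 6, 3]
After 5 (swap(3, 1)): [4, 2, 5, 0, 1, 6, 3]
After 6 (swap(1, 3)): [4, 0, 5, 2, 1, 6, 3]
After 7 (swap(0, 5)): [6, 0, 5, 2, 1, 4, 3]
After 8 (swap(3, 4)): [6, 0, 5, 1, 2, 4, 3]
After 9 (reverse(0, 3)): [1, 5, 0, 6, 2, 4, 3]
After 10 (rotate_left(0, 6, k=3)): [6, 2, 4, 3, 1, 5, 0]
After 11 (swap(3, 0)): [3, 2, 4, 6, 1, 5, 0]
After 12 (reverse(1, 2)): [3, 4, 2, 6, 1, 5, 0]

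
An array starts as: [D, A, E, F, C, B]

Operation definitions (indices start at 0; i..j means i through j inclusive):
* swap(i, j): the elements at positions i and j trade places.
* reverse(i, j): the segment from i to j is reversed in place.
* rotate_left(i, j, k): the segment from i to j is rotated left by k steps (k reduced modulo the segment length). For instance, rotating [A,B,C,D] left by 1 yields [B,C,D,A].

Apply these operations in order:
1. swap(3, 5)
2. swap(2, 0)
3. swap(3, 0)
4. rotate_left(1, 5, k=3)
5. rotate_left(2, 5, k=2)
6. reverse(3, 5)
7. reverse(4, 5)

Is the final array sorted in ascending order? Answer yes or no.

After 1 (swap(3, 5)): [D, A, E, B, C, F]
After 2 (swap(2, 0)): [E, A, D, B, C, F]
After 3 (swap(3, 0)): [B, A, D, E, C, F]
After 4 (rotate_left(1, 5, k=3)): [B, C, F, A, D, E]
After 5 (rotate_left(2, 5, k=2)): [B, C, D, E, F, A]
After 6 (reverse(3, 5)): [B, C, D, A, F, E]
After 7 (reverse(4, 5)): [B, C, D, A, E, F]

Answer: no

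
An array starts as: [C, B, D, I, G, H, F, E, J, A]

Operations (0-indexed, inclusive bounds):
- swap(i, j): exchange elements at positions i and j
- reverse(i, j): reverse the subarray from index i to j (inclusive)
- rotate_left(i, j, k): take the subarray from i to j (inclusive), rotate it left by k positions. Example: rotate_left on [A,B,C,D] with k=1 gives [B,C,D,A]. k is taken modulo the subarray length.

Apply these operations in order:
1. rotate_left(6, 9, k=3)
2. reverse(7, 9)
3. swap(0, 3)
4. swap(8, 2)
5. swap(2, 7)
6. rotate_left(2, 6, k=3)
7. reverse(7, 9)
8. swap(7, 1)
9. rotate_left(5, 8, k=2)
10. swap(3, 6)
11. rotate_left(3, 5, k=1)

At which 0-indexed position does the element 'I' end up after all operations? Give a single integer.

Answer: 0

Derivation:
After 1 (rotate_left(6, 9, k=3)): [C, B, D, I, G, H, A, F, E, J]
After 2 (reverse(7, 9)): [C, B, D, I, G, H, A, J, E, F]
After 3 (swap(0, 3)): [I, B, D, C, G, H, A, J, E, F]
After 4 (swap(8, 2)): [I, B, E, C, G, H, A, J, D, F]
After 5 (swap(2, 7)): [I, B, J, C, G, H, A, E, D, F]
After 6 (rotate_left(2, 6, k=3)): [I, B, H, A, J, C, G, E, D, F]
After 7 (reverse(7, 9)): [I, B, H, A, J, C, G, F, D, E]
After 8 (swap(7, 1)): [I, F, H, A, J, C, G, B, D, E]
After 9 (rotate_left(5, 8, k=2)): [I, F, H, A, J, B, D, C, G, E]
After 10 (swap(3, 6)): [I, F, H, D, J, B, A, C, G, E]
After 11 (rotate_left(3, 5, k=1)): [I, F, H, J, B, D, A, C, G, E]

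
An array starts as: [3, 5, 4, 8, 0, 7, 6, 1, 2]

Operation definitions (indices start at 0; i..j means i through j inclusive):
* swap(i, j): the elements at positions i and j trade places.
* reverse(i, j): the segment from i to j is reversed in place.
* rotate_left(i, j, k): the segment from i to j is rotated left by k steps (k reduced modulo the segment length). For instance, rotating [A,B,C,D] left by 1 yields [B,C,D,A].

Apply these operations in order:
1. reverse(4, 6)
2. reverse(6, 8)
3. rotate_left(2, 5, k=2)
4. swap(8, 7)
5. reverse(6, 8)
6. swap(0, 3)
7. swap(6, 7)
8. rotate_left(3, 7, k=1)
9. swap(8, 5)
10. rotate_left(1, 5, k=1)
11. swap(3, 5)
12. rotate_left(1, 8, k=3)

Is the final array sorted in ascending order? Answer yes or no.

After 1 (reverse(4, 6)): [3, 5, 4, 8, 6, 7, 0, 1, 2]
After 2 (reverse(6, 8)): [3, 5, 4, 8, 6, 7, 2, 1, 0]
After 3 (rotate_left(2, 5, k=2)): [3, 5, 6, 7, 4, 8, 2, 1, 0]
After 4 (swap(8, 7)): [3, 5, 6, 7, 4, 8, 2, 0, 1]
After 5 (reverse(6, 8)): [3, 5, 6, 7, 4, 8, 1, 0, 2]
After 6 (swap(0, 3)): [7, 5, 6, 3, 4, 8, 1, 0, 2]
After 7 (swap(6, 7)): [7, 5, 6, 3, 4, 8, 0, 1, 2]
After 8 (rotate_left(3, 7, k=1)): [7, 5, 6, 4, 8, 0, 1, 3, 2]
After 9 (swap(8, 5)): [7, 5, 6, 4, 8, 2, 1, 3, 0]
After 10 (rotate_left(1, 5, k=1)): [7, 6, 4, 8, 2, 5, 1, 3, 0]
After 11 (swap(3, 5)): [7, 6, 4, 5, 2, 8, 1, 3, 0]
After 12 (rotate_left(1, 8, k=3)): [7, 2, 8, 1, 3, 0, 6, 4, 5]

Answer: no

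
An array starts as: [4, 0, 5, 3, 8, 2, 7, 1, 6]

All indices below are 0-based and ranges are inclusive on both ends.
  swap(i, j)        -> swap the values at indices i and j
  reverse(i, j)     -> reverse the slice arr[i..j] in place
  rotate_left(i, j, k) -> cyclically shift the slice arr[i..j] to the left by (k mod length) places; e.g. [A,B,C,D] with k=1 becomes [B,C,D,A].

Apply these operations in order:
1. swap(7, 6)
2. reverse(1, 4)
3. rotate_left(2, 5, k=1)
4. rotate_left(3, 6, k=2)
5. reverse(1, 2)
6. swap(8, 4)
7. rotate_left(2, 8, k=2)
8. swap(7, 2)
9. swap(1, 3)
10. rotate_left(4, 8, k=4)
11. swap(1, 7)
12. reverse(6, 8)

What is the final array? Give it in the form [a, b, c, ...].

Answer: [4, 1, 8, 5, 3, 2, 6, 0, 7]

Derivation:
After 1 (swap(7, 6)): [4, 0, 5, 3, 8, 2, 1, 7, 6]
After 2 (reverse(1, 4)): [4, 8, 3, 5, 0, 2, 1, 7, 6]
After 3 (rotate_left(2, 5, k=1)): [4, 8, 5, 0, 2, 3, 1, 7, 6]
After 4 (rotate_left(3, 6, k=2)): [4, 8, 5, 3, 1, 0, 2, 7, 6]
After 5 (reverse(1, 2)): [4, 5, 8, 3, 1, 0, 2, 7, 6]
After 6 (swap(8, 4)): [4, 5, 8, 3, 6, 0, 2, 7, 1]
After 7 (rotate_left(2, 8, k=2)): [4, 5, 6, 0, 2, 7, 1, 8, 3]
After 8 (swap(7, 2)): [4, 5, 8, 0, 2, 7, 1, 6, 3]
After 9 (swap(1, 3)): [4, 0, 8, 5, 2, 7, 1, 6, 3]
After 10 (rotate_left(4, 8, k=4)): [4, 0, 8, 5, 3, 2, 7, 1, 6]
After 11 (swap(1, 7)): [4, 1, 8, 5, 3, 2, 7, 0, 6]
After 12 (reverse(6, 8)): [4, 1, 8, 5, 3, 2, 6, 0, 7]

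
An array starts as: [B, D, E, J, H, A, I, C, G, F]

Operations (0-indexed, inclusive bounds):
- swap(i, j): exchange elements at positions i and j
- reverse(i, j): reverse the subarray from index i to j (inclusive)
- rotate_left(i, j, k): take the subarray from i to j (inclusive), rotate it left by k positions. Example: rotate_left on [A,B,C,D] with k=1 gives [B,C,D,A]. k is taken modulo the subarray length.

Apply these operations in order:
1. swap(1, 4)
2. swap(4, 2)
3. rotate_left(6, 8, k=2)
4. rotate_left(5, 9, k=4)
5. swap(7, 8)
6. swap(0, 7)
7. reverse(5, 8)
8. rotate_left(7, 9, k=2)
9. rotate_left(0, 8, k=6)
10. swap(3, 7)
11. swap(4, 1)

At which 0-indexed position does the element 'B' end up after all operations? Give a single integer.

Answer: 0

Derivation:
After 1 (swap(1, 4)): [B, H, E, J, D, A, I, C, G, F]
After 2 (swap(4, 2)): [B, H, D, J, E, A, I, C, G, F]
After 3 (rotate_left(6, 8, k=2)): [B, H, D, J, E, A, G, I, C, F]
After 4 (rotate_left(5, 9, k=4)): [B, H, D, J, E, F, A, G, I, C]
After 5 (swap(7, 8)): [B, H, D, J, E, F, A, I, G, C]
After 6 (swap(0, 7)): [I, H, D, J, E, F, A, B, G, C]
After 7 (reverse(5, 8)): [I, H, D, J, E, G, B, A, F, C]
After 8 (rotate_left(7, 9, k=2)): [I, H, D, J, E, G, B, C, A, F]
After 9 (rotate_left(0, 8, k=6)): [B, C, A, I, H, D, J, E, G, F]
After 10 (swap(3, 7)): [B, C, A, E, H, D, J, I, G, F]
After 11 (swap(4, 1)): [B, H, A, E, C, D, J, I, G, F]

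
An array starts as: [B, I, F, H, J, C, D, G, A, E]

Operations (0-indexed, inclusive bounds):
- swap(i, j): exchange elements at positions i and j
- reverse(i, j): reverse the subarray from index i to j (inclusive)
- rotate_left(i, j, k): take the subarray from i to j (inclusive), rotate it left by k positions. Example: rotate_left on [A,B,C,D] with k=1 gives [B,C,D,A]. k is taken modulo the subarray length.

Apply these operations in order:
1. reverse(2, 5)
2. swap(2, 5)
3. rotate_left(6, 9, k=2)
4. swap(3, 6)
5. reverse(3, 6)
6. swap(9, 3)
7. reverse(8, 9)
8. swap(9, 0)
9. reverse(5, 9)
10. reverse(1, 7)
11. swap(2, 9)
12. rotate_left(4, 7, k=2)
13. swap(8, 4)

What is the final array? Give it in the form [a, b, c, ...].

Answer: [D, E, H, B, A, I, C, G, F, J]

Derivation:
After 1 (reverse(2, 5)): [B, I, C, J, H, F, D, G, A, E]
After 2 (swap(2, 5)): [B, I, F, J, H, C, D, G, A, E]
After 3 (rotate_left(6, 9, k=2)): [B, I, F, J, H, C, A, E, D, G]
After 4 (swap(3, 6)): [B, I, F, A, H, C, J, E, D, G]
After 5 (reverse(3, 6)): [B, I, F, J, C, H, A, E, D, G]
After 6 (swap(9, 3)): [B, I, F, G, C, H, A, E, D, J]
After 7 (reverse(8, 9)): [B, I, F, G, C, H, A, E, J, D]
After 8 (swap(9, 0)): [D, I, F, G, C, H, A, E, J, B]
After 9 (reverse(5, 9)): [D, I, F, G, C, B, J, E, A, H]
After 10 (reverse(1, 7)): [D, E, J, B, C, G, F, I, A, H]
After 11 (swap(2, 9)): [D, E, H, B, C, G, F, I, A, J]
After 12 (rotate_left(4, 7, k=2)): [D, E, H, B, F, I, C, G, A, J]
After 13 (swap(8, 4)): [D, E, H, B, A, I, C, G, F, J]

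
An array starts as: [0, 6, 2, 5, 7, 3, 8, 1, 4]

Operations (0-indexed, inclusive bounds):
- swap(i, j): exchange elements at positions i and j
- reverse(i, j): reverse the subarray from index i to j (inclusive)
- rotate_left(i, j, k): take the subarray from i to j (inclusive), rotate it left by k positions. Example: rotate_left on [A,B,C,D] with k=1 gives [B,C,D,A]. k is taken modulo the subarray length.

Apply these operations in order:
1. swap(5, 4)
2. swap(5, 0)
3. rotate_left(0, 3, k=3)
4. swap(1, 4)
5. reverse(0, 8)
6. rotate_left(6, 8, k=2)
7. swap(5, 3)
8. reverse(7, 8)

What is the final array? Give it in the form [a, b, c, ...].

Answer: [4, 1, 8, 2, 7, 0, 5, 3, 6]

Derivation:
After 1 (swap(5, 4)): [0, 6, 2, 5, 3, 7, 8, 1, 4]
After 2 (swap(5, 0)): [7, 6, 2, 5, 3, 0, 8, 1, 4]
After 3 (rotate_left(0, 3, k=3)): [5, 7, 6, 2, 3, 0, 8, 1, 4]
After 4 (swap(1, 4)): [5, 3, 6, 2, 7, 0, 8, 1, 4]
After 5 (reverse(0, 8)): [4, 1, 8, 0, 7, 2, 6, 3, 5]
After 6 (rotate_left(6, 8, k=2)): [4, 1, 8, 0, 7, 2, 5, 6, 3]
After 7 (swap(5, 3)): [4, 1, 8, 2, 7, 0, 5, 6, 3]
After 8 (reverse(7, 8)): [4, 1, 8, 2, 7, 0, 5, 3, 6]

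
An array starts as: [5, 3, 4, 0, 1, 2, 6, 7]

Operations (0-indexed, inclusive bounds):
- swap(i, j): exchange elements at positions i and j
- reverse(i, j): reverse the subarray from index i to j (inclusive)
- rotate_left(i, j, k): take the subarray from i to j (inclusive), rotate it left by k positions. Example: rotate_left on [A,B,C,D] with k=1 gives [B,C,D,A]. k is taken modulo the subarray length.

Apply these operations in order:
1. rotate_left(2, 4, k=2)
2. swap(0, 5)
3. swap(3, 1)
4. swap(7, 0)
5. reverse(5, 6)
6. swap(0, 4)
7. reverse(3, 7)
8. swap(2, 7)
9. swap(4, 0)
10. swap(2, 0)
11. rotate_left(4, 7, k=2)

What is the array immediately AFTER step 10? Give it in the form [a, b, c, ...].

After 1 (rotate_left(2, 4, k=2)): [5, 3, 1, 4, 0, 2, 6, 7]
After 2 (swap(0, 5)): [2, 3, 1, 4, 0, 5, 6, 7]
After 3 (swap(3, 1)): [2, 4, 1, 3, 0, 5, 6, 7]
After 4 (swap(7, 0)): [7, 4, 1, 3, 0, 5, 6, 2]
After 5 (reverse(5, 6)): [7, 4, 1, 3, 0, 6, 5, 2]
After 6 (swap(0, 4)): [0, 4, 1, 3, 7, 6, 5, 2]
After 7 (reverse(3, 7)): [0, 4, 1, 2, 5, 6, 7, 3]
After 8 (swap(2, 7)): [0, 4, 3, 2, 5, 6, 7, 1]
After 9 (swap(4, 0)): [5, 4, 3, 2, 0, 6, 7, 1]
After 10 (swap(2, 0)): [3, 4, 5, 2, 0, 6, 7, 1]

Answer: [3, 4, 5, 2, 0, 6, 7, 1]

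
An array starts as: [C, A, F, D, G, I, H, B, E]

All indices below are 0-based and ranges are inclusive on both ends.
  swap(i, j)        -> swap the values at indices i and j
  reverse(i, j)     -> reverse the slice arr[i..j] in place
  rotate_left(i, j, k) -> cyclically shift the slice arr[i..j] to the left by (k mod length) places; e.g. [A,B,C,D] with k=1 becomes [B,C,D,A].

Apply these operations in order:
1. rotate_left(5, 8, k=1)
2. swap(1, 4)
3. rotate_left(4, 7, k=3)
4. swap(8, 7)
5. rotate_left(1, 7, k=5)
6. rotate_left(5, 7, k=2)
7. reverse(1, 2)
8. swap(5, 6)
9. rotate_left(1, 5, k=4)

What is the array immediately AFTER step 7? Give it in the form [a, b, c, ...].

Answer: [C, I, H, G, F, A, D, E, B]

Derivation:
After 1 (rotate_left(5, 8, k=1)): [C, A, F, D, G, H, B, E, I]
After 2 (swap(1, 4)): [C, G, F, D, A, H, B, E, I]
After 3 (rotate_left(4, 7, k=3)): [C, G, F, D, E, A, H, B, I]
After 4 (swap(8, 7)): [C, G, F, D, E, A, H, I, B]
After 5 (rotate_left(1, 7, k=5)): [C, H, I, G, F, D, E, A, B]
After 6 (rotate_left(5, 7, k=2)): [C, H, I, G, F, A, D, E, B]
After 7 (reverse(1, 2)): [C, I, H, G, F, A, D, E, B]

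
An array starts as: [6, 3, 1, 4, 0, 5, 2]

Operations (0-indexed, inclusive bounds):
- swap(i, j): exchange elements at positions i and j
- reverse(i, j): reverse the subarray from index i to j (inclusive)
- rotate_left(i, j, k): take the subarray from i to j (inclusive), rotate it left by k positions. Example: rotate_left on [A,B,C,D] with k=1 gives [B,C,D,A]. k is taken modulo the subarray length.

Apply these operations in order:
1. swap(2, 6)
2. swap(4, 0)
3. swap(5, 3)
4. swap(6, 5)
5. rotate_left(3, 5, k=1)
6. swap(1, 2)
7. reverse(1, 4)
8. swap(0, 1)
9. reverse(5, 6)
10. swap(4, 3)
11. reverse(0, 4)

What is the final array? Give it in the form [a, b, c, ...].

Answer: [3, 2, 6, 0, 1, 4, 5]

Derivation:
After 1 (swap(2, 6)): [6, 3, 2, 4, 0, 5, 1]
After 2 (swap(4, 0)): [0, 3, 2, 4, 6, 5, 1]
After 3 (swap(5, 3)): [0, 3, 2, 5, 6, 4, 1]
After 4 (swap(6, 5)): [0, 3, 2, 5, 6, 1, 4]
After 5 (rotate_left(3, 5, k=1)): [0, 3, 2, 6, 1, 5, 4]
After 6 (swap(1, 2)): [0, 2, 3, 6, 1, 5, 4]
After 7 (reverse(1, 4)): [0, 1, 6, 3, 2, 5, 4]
After 8 (swap(0, 1)): [1, 0, 6, 3, 2, 5, 4]
After 9 (reverse(5, 6)): [1, 0, 6, 3, 2, 4, 5]
After 10 (swap(4, 3)): [1, 0, 6, 2, 3, 4, 5]
After 11 (reverse(0, 4)): [3, 2, 6, 0, 1, 4, 5]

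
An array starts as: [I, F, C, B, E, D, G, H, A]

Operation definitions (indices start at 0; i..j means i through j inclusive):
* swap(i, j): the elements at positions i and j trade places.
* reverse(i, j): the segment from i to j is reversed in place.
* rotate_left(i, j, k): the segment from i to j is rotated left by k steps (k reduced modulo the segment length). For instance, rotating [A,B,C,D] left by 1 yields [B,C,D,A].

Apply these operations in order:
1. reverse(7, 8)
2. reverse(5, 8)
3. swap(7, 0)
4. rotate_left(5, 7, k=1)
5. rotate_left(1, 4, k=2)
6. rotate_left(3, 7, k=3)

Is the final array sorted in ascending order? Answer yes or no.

After 1 (reverse(7, 8)): [I, F, C, B, E, D, G, A, H]
After 2 (reverse(5, 8)): [I, F, C, B, E, H, A, G, D]
After 3 (swap(7, 0)): [G, F, C, B, E, H, A, I, D]
After 4 (rotate_left(5, 7, k=1)): [G, F, C, B, E, A, I, H, D]
After 5 (rotate_left(1, 4, k=2)): [G, B, E, F, C, A, I, H, D]
After 6 (rotate_left(3, 7, k=3)): [G, B, E, I, H, F, C, A, D]

Answer: no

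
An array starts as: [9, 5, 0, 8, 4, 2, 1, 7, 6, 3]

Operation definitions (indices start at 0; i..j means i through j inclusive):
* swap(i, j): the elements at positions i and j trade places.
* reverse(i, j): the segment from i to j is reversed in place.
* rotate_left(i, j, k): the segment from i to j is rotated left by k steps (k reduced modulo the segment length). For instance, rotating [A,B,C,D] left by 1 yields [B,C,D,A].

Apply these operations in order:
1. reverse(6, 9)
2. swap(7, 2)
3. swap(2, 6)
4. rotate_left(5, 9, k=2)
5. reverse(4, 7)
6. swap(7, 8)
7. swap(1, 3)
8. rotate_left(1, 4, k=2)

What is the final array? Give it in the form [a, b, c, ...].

After 1 (reverse(6, 9)): [9, 5, 0, 8, 4, 2, 3, 6, 7, 1]
After 2 (swap(7, 2)): [9, 5, 6, 8, 4, 2, 3, 0, 7, 1]
After 3 (swap(2, 6)): [9, 5, 3, 8, 4, 2, 6, 0, 7, 1]
After 4 (rotate_left(5, 9, k=2)): [9, 5, 3, 8, 4, 0, 7, 1, 2, 6]
After 5 (reverse(4, 7)): [9, 5, 3, 8, 1, 7, 0, 4, 2, 6]
After 6 (swap(7, 8)): [9, 5, 3, 8, 1, 7, 0, 2, 4, 6]
After 7 (swap(1, 3)): [9, 8, 3, 5, 1, 7, 0, 2, 4, 6]
After 8 (rotate_left(1, 4, k=2)): [9, 5, 1, 8, 3, 7, 0, 2, 4, 6]

Answer: [9, 5, 1, 8, 3, 7, 0, 2, 4, 6]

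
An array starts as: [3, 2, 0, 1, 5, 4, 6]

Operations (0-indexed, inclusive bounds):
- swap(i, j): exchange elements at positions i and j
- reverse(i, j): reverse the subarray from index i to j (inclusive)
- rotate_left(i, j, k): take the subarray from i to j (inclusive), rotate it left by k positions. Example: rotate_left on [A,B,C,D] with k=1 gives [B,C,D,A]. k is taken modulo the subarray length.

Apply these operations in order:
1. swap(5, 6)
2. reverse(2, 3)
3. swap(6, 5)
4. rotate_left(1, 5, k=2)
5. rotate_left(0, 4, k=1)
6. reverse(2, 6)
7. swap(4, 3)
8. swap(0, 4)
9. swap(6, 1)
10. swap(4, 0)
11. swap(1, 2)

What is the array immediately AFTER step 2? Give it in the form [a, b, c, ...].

Answer: [3, 2, 1, 0, 5, 6, 4]

Derivation:
After 1 (swap(5, 6)): [3, 2, 0, 1, 5, 6, 4]
After 2 (reverse(2, 3)): [3, 2, 1, 0, 5, 6, 4]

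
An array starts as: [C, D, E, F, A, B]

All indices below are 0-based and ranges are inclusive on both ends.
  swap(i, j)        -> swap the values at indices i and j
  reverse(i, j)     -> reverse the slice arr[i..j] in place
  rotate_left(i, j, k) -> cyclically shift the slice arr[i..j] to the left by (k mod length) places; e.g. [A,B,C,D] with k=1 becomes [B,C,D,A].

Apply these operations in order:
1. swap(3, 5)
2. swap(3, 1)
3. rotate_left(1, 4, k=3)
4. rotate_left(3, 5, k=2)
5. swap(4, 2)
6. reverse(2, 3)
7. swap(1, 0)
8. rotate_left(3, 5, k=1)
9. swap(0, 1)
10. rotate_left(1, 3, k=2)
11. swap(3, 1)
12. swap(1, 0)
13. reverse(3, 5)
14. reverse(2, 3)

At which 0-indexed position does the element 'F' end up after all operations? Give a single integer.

After 1 (swap(3, 5)): [C, D, E, B, A, F]
After 2 (swap(3, 1)): [C, B, E, D, A, F]
After 3 (rotate_left(1, 4, k=3)): [C, A, B, E, D, F]
After 4 (rotate_left(3, 5, k=2)): [C, A, B, F, E, D]
After 5 (swap(4, 2)): [C, A, E, F, B, D]
After 6 (reverse(2, 3)): [C, A, F, E, B, D]
After 7 (swap(1, 0)): [A, C, F, E, B, D]
After 8 (rotate_left(3, 5, k=1)): [A, C, F, B, D, E]
After 9 (swap(0, 1)): [C, A, F, B, D, E]
After 10 (rotate_left(1, 3, k=2)): [C, B, A, F, D, E]
After 11 (swap(3, 1)): [C, F, A, B, D, E]
After 12 (swap(1, 0)): [F, C, A, B, D, E]
After 13 (reverse(3, 5)): [F, C, A, E, D, B]
After 14 (reverse(2, 3)): [F, C, E, A, D, B]

Answer: 0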